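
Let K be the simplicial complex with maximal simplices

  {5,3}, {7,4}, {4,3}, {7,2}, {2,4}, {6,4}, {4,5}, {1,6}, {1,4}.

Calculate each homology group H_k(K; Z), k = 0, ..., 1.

H_0 = Z,  H_1 = Z^3.

Fix the vertex order 1 < 2 < 3 < 4 < 5 < 6 < 7 and write every simplex with vertices in increasing order. Then dim K = 1 and the simplices of K are:

  0-simplices (7): [1], [2], [3], [4], [5], [6], [7]
  1-simplices (9): [1,4], [1,6], [2,4], [2,7], [3,4], [3,5], [4,5], [4,6], [4,7]

Hence C_0 ≅ Z^7, C_1 ≅ Z^9.

∂_1: C_1 → C_0 sends each edge [p,q] (with p < q) to q − p. For instance
  ∂[3,4] = [4] − [3].
The resulting 7×9 matrix has rank 6, and its Smith normal form has invariant factors (1,1,1,1,1,1).

Now H_k = ker ∂_k / im ∂_{k+1}, so:

  H_0: rank C_0 − rank ∂_1 = 7 − 6 = 1, and the invariant factors of ∂_1 are all 1, so H_0 = Z.
  H_1: rank ker ∂_1 − rank ∂_2 = (9 − 6) − 0 = 3, and there is no ∂_2, so H_1 = Z^3.

As a check, the Euler characteristic is 7 − 9 = -2, which agrees with 1 − 3 = -2.
(K is a triangulation of a wedge of 3 circles.)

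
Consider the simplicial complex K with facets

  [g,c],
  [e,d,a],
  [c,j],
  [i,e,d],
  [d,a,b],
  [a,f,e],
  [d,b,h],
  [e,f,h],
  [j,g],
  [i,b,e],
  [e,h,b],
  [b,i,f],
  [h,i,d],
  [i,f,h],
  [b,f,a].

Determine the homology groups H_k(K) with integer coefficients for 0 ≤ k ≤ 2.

H_0 = Z^2,  H_1 = Z ⊕ Z/2,  H_2 = 0.

We work with the vertex ordering a < b < c < d < e < f < g < h < i < j. The simplices of K, each written with vertices in increasing order, are:

  0-simplices (10): a, b, c, d, e, f, g, h, i, j
  1-simplices (21): ab, ad, ae, af, bd, be, bf, bh, bi, cg, cj, de, dh, di, ef, eh, ei, fh, fi, gj, hi
  2-simplices (12): abd, abf, ade, aef, bdh, beh, bei, bfi, dei, dhi, efh, fhi

Hence C_0 ≅ Z^10, C_1 ≅ Z^21, C_2 ≅ Z^12.

∂_1: C_1 → C_0 maps an edge to its endpoints' difference, ∂[p,q] = q − p.
This gives a 10×21 integer matrix of rank 8; reducing to Smith normal form yields diagonal entries (1,1,1,1,1,1,1,1).

∂_2: C_2 → C_1 maps a triangle to the signed sum of its edges. For instance
  ∂dhi = hi − di + dh,
  ∂abf = bf − af + ab.
The 21×12 boundary matrix has rank 12 and Smith normal form diag(1,1,1,1,1,1,1,1,1,1,1,2).

Now H_k = ker ∂_k / im ∂_{k+1}, so:

  H_0: rank C_0 − rank ∂_1 = 10 − 8 = 2, and the invariant factors of ∂_1 are all 1, so H_0 ≅ Z^2.
  H_1: rank ker ∂_1 − rank ∂_2 = (21 − 8) − 12 = 1, and ∂_2 has invariant factor 2 > 1, so H_1 ≅ Z ⊕ Z/2.
  H_2: rank ker ∂_2 − rank ∂_3 = (12 − 12) − 0 = 0, and there is no ∂_3, so H_2 ≅ 0.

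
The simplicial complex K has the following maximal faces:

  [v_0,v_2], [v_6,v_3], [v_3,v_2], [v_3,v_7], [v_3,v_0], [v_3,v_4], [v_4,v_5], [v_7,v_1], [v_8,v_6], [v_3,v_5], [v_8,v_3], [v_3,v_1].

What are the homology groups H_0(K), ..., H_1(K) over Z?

Fix the vertex order v_0 < v_1 < v_2 < v_3 < v_4 < v_5 < v_6 < v_7 < v_8 and write every simplex with vertices in increasing order. Then dim K = 1 and the simplices of K are:

  0-simplices (9): [v_0], [v_1], [v_2], [v_3], [v_4], [v_5], [v_6], [v_7], [v_8]
  1-simplices (12): [v_0,v_2], [v_0,v_3], [v_1,v_3], [v_1,v_7], [v_2,v_3], [v_3,v_4], [v_3,v_5], [v_3,v_6], [v_3,v_7], [v_3,v_8], [v_4,v_5], [v_6,v_8]

giving chain groups C_0 ≅ Z^9, C_1 ≅ Z^12.

The boundary map ∂_1: C_1 → C_0 is given by ∂[p,q] = [q] − [p]. For instance
  ∂[v_3,v_7] = [v_7] − [v_3].
The resulting 9×12 matrix has rank 8, and its Smith normal form has invariant factors (1,1,1,1,1,1,1,1).

Computing H_k = (kernel of ∂_k) / (image of ∂_{k+1}):

  H_0: rank C_0 − rank ∂_1 = 9 − 8 = 1, and the invariant factors of ∂_1 are all 1, so H_0 ≅ Z.
  H_1: rank ker ∂_1 − rank ∂_2 = (12 − 8) − 0 = 4, and there is no ∂_2, so H_1 ≅ Z^4.

(K is a triangulation of a wedge of 4 circles.)

H_0 = Z,  H_1 = Z^4.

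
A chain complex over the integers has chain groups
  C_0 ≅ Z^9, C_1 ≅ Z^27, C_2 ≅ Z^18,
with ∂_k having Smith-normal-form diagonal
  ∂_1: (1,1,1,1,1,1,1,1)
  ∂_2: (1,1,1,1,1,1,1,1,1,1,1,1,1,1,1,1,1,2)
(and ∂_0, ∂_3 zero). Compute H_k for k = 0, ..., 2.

H_0 = Z,  H_1 = Z ⊕ Z/2Z,  H_2 = 0.

H_0: b_0 = 9 − 0 − 8 = 1; torsion from ∂_1 factors > 1: none. So H_0 = Z.
H_1: b_1 = 27 − 8 − 18 = 1; torsion from ∂_2 factors > 1: [2]. So H_1 = Z ⊕ Z/2Z.
H_2: b_2 = 18 − 18 − 0 = 0; torsion from ∂_3 factors > 1: none. So H_2 = 0.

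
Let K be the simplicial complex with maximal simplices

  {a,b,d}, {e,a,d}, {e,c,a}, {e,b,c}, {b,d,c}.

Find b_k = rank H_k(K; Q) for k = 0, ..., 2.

We work with the vertex ordering a < b < c < d < e. The simplices of K, each written with vertices in increasing order, are:

  0-simplices (5): a, b, c, d, e
  1-simplices (10): ab, ac, ad, ae, bc, bd, be, cd, ce, de
  2-simplices (5): abd, ace, ade, bcd, bce

so the chain groups are C_0 ≅ Z^5, C_1 ≅ Z^10, C_2 ≅ Z^5.

∂_1: C_1 → C_0 maps an edge to its endpoints' difference, ∂[p,q] = q − p. For instance
  ∂bc = c − b.
This gives a 5×10 integer matrix of rank 4; reducing to Smith normal form yields diagonal entries (1,1,1,1).

The boundary map ∂_2: C_2 → C_1 maps a triangle to the signed sum of its edges. For instance
  ∂bce = ce − be + bc,
  ∂bcd = cd − bd + bc.
As a 10×5 matrix over Z this has rank 5, with invariant factors (1,1,1,1,1).

Reading off H_k = ker ∂_k / im ∂_{k+1}:

  H_0: rank C_0 − rank ∂_1 = 5 − 4 = 1, and the invariant factors of ∂_1 are all 1, so H_0 ≅ Z.
  H_1: rank ker ∂_1 − rank ∂_2 = (10 − 4) − 5 = 1, and the invariant factors of ∂_2 are all 1, so H_1 ≅ Z.
  H_2: rank ker ∂_2 − rank ∂_3 = (5 − 5) − 0 = 0, and there is no ∂_3, so H_2 ≅ 0.

(K is a triangulation of the Möbius band.)

Hence the Betti numbers are b_0 = 1, b_1 = 1, b_2 = 0.

b_0 = 1, b_1 = 1, b_2 = 0.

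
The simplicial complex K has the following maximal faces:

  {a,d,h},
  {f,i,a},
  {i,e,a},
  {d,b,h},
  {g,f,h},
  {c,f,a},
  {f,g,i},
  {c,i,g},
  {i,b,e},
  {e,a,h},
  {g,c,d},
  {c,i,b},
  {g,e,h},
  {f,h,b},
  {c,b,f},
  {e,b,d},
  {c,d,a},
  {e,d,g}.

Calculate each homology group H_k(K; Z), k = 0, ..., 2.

K has 9 vertices, 27 edges, 18 triangles.
rank ∂_0 = 0, rank ∂_1 = 8 ⇒ b_0 = 9 − 0 − 8 = 1; all invariant factors of ∂_1 are 1 so no torsion. So H_0 = Z.
rank ∂_1 = 8, rank ∂_2 = 18 ⇒ b_1 = 27 − 8 − 18 = 1; ∂_2 has invariant factor(s) [2] giving torsion. So H_1 = Z × Z/2.
rank ∂_2 = 18, rank ∂_3 = 0 ⇒ b_2 = 18 − 18 − 0 = 0. So H_2 = 0.

H_0 ≅ Z,  H_1 ≅ Z × Z/2,  H_2 = 0.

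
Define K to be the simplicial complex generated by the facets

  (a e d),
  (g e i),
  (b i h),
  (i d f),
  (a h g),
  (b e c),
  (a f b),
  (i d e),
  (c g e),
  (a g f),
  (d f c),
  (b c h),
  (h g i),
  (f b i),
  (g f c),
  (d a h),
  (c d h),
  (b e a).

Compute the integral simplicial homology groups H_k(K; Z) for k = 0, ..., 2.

K has 9 vertices, 27 edges, 18 triangles.
rank ∂_0 = 0, rank ∂_1 = 8 ⇒ b_0 = 9 − 0 − 8 = 1; all invariant factors of ∂_1 are 1 so no torsion. So H_0 ≅ Z.
rank ∂_1 = 8, rank ∂_2 = 17 ⇒ b_1 = 27 − 8 − 17 = 2; all invariant factors of ∂_2 are 1 so no torsion. So H_1 ≅ Z^2.
rank ∂_2 = 17, rank ∂_3 = 0 ⇒ b_2 = 18 − 17 − 0 = 1. So H_2 ≅ Z.

H_0 ≅ Z,  H_1 ≅ Z^2,  H_2 ≅ Z.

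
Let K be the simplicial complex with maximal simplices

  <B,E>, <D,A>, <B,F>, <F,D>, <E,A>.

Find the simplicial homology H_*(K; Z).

H_0 ≅ Z,  H_1 ≅ Z.

Order the vertices as A < B < D < E < F. Listing each simplex with vertices in this order, K has dimension 1 with simplices:

  0-simplices (5): A, B, D, E, F
  1-simplices (5): AD, AE, BE, BF, DF

giving chain groups C_0 ≅ Z^5, C_1 ≅ Z^5.

The boundary map ∂_1: C_1 → C_0 maps an edge to its endpoints' difference, ∂[p,q] = q − p. For instance
  ∂BE = E − B.
The resulting 5×5 matrix has rank 4, and its Smith normal form has invariant factors (1,1,1,1).

Reading off H_k = ker ∂_k / im ∂_{k+1}:

  H_0: rank C_0 − rank ∂_1 = 5 − 4 = 1, and the invariant factors of ∂_1 are all 1, so H_0 = Z.
  H_1: rank ker ∂_1 − rank ∂_2 = (5 − 4) − 0 = 1, and there is no ∂_2, so H_1 = Z.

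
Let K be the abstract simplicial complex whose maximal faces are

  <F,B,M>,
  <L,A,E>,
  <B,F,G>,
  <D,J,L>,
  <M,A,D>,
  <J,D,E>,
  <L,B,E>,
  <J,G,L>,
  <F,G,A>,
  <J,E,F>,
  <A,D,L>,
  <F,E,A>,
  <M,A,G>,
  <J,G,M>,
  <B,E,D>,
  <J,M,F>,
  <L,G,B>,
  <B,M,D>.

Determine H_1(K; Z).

Order the vertices as A < B < D < E < F < G < J < L < M. Listing each simplex with vertices in this order, K has dimension 2 with simplices:

  0-simplices (9): A, B, D, E, F, G, J, L, M
  1-simplices (27): AD, AE, AF, AG, AL, AM, BD, BE, BF, BG, BL, BM, DE, DJ, DL, DM, EF, EJ, EL, FG, FJ, FM, GJ, GL, GM, JL, JM
  2-simplices (18): ADL, ADM, AEF, AEL, AFG, AGM, BDE, BDM, BEL, BFG, BFM, BGL, DEJ, DJL, EFJ, FJM, GJL, GJM

Hence C_0 ≅ Z^9, C_1 ≅ Z^27, C_2 ≅ Z^18.

The boundary map ∂_1: C_1 → C_0 maps an edge to its endpoints' difference, ∂[p,q] = q − p. For instance
  ∂BE = E − B.
As a 9×27 matrix over Z this has rank 8, with invariant factors (1,1,1,1,1,1,1,1).

The boundary map ∂_2: C_2 → C_1 acts by ∂[p,q,r] = [q,r] − [p,r] + [p,q]. For instance
  ∂AGM = GM − AM + AG,
  ∂ADL = DL − AL + AD.
This gives a 27×18 integer matrix of rank 18; reducing to Smith normal form yields diagonal entries (1,1,1,1,1,1,1,1,1,1,1,1,1,1,1,1,1,2).

Now H_k = ker ∂_k / im ∂_{k+1}, so:

  H_1: rank ker ∂_1 − rank ∂_2 = (27 − 8) − 18 = 1, and ∂_2 has invariant factor 2 > 1, so H_1 = Z ⊕ Z/2.

H_1 = Z ⊕ Z/2.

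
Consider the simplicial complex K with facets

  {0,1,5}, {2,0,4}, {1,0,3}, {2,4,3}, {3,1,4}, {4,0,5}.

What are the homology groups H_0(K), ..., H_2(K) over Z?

H_0 ≅ Z,  H_1 ≅ Z,  H_2 = 0.

K has 6 vertices, 12 edges, 6 triangles.
rank ∂_0 = 0, rank ∂_1 = 5 ⇒ b_0 = 6 − 0 − 5 = 1; all invariant factors of ∂_1 are 1 so no torsion. So H_0 = Z.
rank ∂_1 = 5, rank ∂_2 = 6 ⇒ b_1 = 12 − 5 − 6 = 1; all invariant factors of ∂_2 are 1 so no torsion. So H_1 = Z.
rank ∂_2 = 6, rank ∂_3 = 0 ⇒ b_2 = 6 − 6 − 0 = 0. So H_2 = 0.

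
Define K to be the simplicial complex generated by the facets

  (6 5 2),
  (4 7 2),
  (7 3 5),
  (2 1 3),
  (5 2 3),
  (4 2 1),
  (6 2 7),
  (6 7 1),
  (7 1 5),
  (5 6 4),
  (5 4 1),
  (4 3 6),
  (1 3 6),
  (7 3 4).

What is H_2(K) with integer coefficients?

Take the total order 1 < 2 < 3 < 4 < 5 < 6 < 7 on the vertex set. Then K (dimension 2) consists of the simplices:

  0-simplices (7): [1], [2], [3], [4], [5], [6], [7]
  1-simplices (21): [1,2], [1,3], [1,4], [1,5], [1,6], [1,7], [2,3], [2,4], [2,5], [2,6], [2,7], [3,4], [3,5], [3,6], [3,7], [4,5], [4,6], [4,7], [5,6], [5,7], [6,7]
  2-simplices (14): [1,2,3], [1,2,4], [1,3,6], [1,4,5], [1,5,7], [1,6,7], [2,3,5], [2,4,7], [2,5,6], [2,6,7], [3,4,6], [3,4,7], [3,5,7], [4,5,6]

so the chain groups are C_0 ≅ Z^7, C_1 ≅ Z^21, C_2 ≅ Z^14.

∂_1: C_1 → C_0 sends each edge [p,q] (with p < q) to q − p. For instance
  ∂[2,5] = [5] − [2].
The 7×21 boundary matrix has rank 6 and Smith normal form diag(1,1,1,1,1,1).

Boundary ∂_2: C_2 → C_1 maps a triangle to the signed sum of its edges. For instance
  ∂[1,5,7] = [5,7] − [1,7] + [1,5],
  ∂[3,4,6] = [4,6] − [3,6] + [3,4].
The resulting 21×14 matrix has rank 13, and its Smith normal form has invariant factors (1,1,1,1,1,1,1,1,1,1,1,1,1).

Computing H_k = (kernel of ∂_k) / (image of ∂_{k+1}):

  H_2: rank ker ∂_2 − rank ∂_3 = (14 − 13) − 0 = 1, and there is no ∂_3, so H_2 = Z.

(K is a triangulation of the torus T^2.)

H_2 = Z.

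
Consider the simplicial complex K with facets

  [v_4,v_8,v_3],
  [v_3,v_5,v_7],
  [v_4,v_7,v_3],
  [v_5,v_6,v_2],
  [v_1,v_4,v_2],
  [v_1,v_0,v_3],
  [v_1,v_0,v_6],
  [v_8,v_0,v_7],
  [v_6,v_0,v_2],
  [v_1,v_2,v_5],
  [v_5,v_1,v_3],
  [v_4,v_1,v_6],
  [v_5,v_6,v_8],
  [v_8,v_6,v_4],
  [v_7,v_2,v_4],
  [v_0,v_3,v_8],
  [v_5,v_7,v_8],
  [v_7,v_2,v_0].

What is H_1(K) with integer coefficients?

Fix the vertex order v_0 < v_1 < v_2 < v_3 < v_4 < v_5 < v_6 < v_7 < v_8 and write every simplex with vertices in increasing order. Then dim K = 2 and the simplices of K are:

  0-simplices (9): [v_0], [v_1], [v_2], [v_3], [v_4], [v_5], [v_6], [v_7], [v_8]
  1-simplices (27): (27 of them)
  2-simplices (18): (18 of them)

giving chain groups C_0 ≅ Z^9, C_1 ≅ Z^27, C_2 ≅ Z^18.

∂_1: C_1 → C_0 sends each edge [p,q] (with p < q) to q − p.
This gives a 9×27 integer matrix of rank 8; reducing to Smith normal form yields diagonal entries (1,1,1,1,1,1,1,1).

Boundary ∂_2: C_2 → C_1 maps a triangle to the signed sum of its edges. For instance
  ∂[v_2,v_5,v_6] = [v_5,v_6] − [v_2,v_6] + [v_2,v_5],
  ∂[v_1,v_3,v_5] = [v_3,v_5] − [v_1,v_5] + [v_1,v_3].
As a 27×18 matrix over Z this has rank 18, with invariant factors (1,1,1,1,1,1,1,1,1,1,1,1,1,1,1,1,1,2).

Computing H_k = (kernel of ∂_k) / (image of ∂_{k+1}):

  H_1: rank ker ∂_1 − rank ∂_2 = (27 − 8) − 18 = 1, and ∂_2 has invariant factor 2 > 1, so H_1 ≅ Z ⊕ Z/2Z.

H_1 ≅ Z ⊕ Z/2Z.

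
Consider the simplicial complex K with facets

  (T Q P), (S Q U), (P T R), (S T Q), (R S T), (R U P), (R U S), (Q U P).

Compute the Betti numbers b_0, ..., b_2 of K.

b_0 = 1, b_1 = 0, b_2 = 1.

Fix the vertex order P < Q < R < S < T < U and write every simplex with vertices in increasing order. Then dim K = 2 and the simplices of K are:

  0-simplices (6): P, Q, R, S, T, U
  1-simplices (12): PQ, PR, PT, PU, QS, QT, QU, RS, RT, RU, ST, SU
  2-simplices (8): PQT, PQU, PRT, PRU, QST, QSU, RST, RSU

Hence C_0 ≅ Z^6, C_1 ≅ Z^12, C_2 ≅ Z^8.

Boundary ∂_1: C_1 → C_0 sends each edge [p,q] (with p < q) to q − p.
The 6×12 boundary matrix has rank 5 and Smith normal form diag(1,1,1,1,1).

∂_2: C_2 → C_1 sends each 2-simplex [p,q,r] to [q,r] − [p,r] + [p,q]. For instance
  ∂PRT = RT − PT + PR,
  ∂RST = ST − RT + RS.
The resulting 12×8 matrix has rank 7, and its Smith normal form has invariant factors (1,1,1,1,1,1,1).

Now H_k = ker ∂_k / im ∂_{k+1}, so:

  H_0: rank C_0 − rank ∂_1 = 6 − 5 = 1, and the invariant factors of ∂_1 are all 1, so H_0 ≅ Z.
  H_1: rank ker ∂_1 − rank ∂_2 = (12 − 5) − 7 = 0, and the invariant factors of ∂_2 are all 1, so H_1 ≅ 0.
  H_2: rank ker ∂_2 − rank ∂_3 = (8 − 7) − 0 = 1, and there is no ∂_3, so H_2 ≅ Z.

Hence the Betti numbers are b_0 = 1, b_1 = 0, b_2 = 1.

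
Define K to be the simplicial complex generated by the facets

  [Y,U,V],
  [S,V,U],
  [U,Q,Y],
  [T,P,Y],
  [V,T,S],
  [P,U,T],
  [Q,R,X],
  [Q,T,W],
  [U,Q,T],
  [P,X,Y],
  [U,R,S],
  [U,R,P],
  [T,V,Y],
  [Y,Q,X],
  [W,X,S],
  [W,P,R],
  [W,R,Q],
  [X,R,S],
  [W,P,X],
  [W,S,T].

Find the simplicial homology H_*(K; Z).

Take the total order P < Q < R < S < T < U < V < W < X < Y on the vertex set. Then K (dimension 2) consists of the simplices:

  0-simplices (10): P, Q, R, S, T, U, V, W, X, Y
  1-simplices (30): PR, PT, PU, PW, PX, PY, QR, QT, QU, QW, QX, QY, RS, RU, RW, RX, ST, SU, SV, SW, SX, TU, TV, TW, TY, UV, UY, VY, WX, XY
  2-simplices (20): PRU, PRW, PTU, PTY, PWX, PXY, QRW, QRX, QTU, QTW, QUY, QXY, RSU, RSX, STV, STW, SUV, SWX, TVY, UVY

so the chain groups are C_0 ≅ Z^10, C_1 ≅ Z^30, C_2 ≅ Z^20.

Boundary ∂_1: C_1 → C_0 is given by ∂[p,q] = [q] − [p]. For instance
  ∂UY = Y − U.
The 10×30 boundary matrix has rank 9 and Smith normal form diag(1,1,1,1,1,1,1,1,1).

The boundary map ∂_2: C_2 → C_1 maps a triangle to the signed sum of its edges. For instance
  ∂UVY = VY − UY + UV,
  ∂QRX = RX − QX + QR.
This gives a 30×20 integer matrix of rank 20; reducing to Smith normal form yields diagonal entries (1,1,1,1,1,1,1,1,1,1,1,1,1,1,1,1,1,1,1,2).

From H_k ≅ ker(∂_k) / im(∂_{k+1}) we obtain:

  H_0: rank C_0 − rank ∂_1 = 10 − 9 = 1, and the invariant factors of ∂_1 are all 1, so H_0 ≅ Z.
  H_1: rank ker ∂_1 − rank ∂_2 = (30 − 9) − 20 = 1, and ∂_2 has invariant factor 2 > 1, so H_1 ≅ Z ⊕ Z_2.
  H_2: rank ker ∂_2 − rank ∂_3 = (20 − 20) − 0 = 0, and there is no ∂_3, so H_2 ≅ 0.

As a check, the Euler characteristic is 10 − 30 + 20 = 0, which agrees with 1 − 1 + 0 = 0.

H_0 ≅ Z,  H_1 ≅ Z ⊕ Z_2,  H_2 = 0.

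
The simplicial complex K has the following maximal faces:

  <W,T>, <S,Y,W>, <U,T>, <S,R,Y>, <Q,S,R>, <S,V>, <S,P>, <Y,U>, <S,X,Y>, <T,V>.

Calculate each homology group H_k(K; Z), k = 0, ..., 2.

K has 10 vertices, 15 edges, 4 triangles.
rank ∂_0 = 0, rank ∂_1 = 9 ⇒ b_0 = 10 − 0 − 9 = 1; all invariant factors of ∂_1 are 1 so no torsion. So H_0 = Z.
rank ∂_1 = 9, rank ∂_2 = 4 ⇒ b_1 = 15 − 9 − 4 = 2; all invariant factors of ∂_2 are 1 so no torsion. So H_1 = Z^2.
rank ∂_2 = 4, rank ∂_3 = 0 ⇒ b_2 = 4 − 4 − 0 = 0. So H_2 = 0.

H_0 ≅ Z,  H_1 ≅ Z^2,  H_2 = 0.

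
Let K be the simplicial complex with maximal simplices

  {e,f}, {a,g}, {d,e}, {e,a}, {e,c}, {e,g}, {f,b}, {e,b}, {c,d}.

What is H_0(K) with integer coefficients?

We work with the vertex ordering a < b < c < d < e < f < g. The simplices of K, each written with vertices in increasing order, are:

  0-simplices (7): a, b, c, d, e, f, g
  1-simplices (9): ae, ag, be, bf, cd, ce, de, ef, eg

so the chain groups are C_0 ≅ Z^7, C_1 ≅ Z^9.

The boundary map ∂_1: C_1 → C_0 is given by ∂[p,q] = [q] − [p]. For instance
  ∂cd = d − c.
The resulting 7×9 matrix has rank 6, and its Smith normal form has invariant factors (1,1,1,1,1,1).

From H_k ≅ ker(∂_k) / im(∂_{k+1}) we obtain:

  H_0: rank C_0 − rank ∂_1 = 7 − 6 = 1, and the invariant factors of ∂_1 are all 1, so H_0 = Z.

(K is a triangulation of a wedge of 3 circles.)

H_0 = Z.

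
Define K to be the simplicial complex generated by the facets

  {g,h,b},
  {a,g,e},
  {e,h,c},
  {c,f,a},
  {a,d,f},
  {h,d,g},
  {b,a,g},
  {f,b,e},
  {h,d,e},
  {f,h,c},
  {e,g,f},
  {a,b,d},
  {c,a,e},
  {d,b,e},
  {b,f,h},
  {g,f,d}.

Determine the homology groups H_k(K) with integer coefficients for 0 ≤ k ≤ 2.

Fix the vertex order a < b < c < d < e < f < g < h and write every simplex with vertices in increasing order. Then dim K = 2 and the simplices of K are:

  0-simplices (8): a, b, c, d, e, f, g, h
  1-simplices (24): ab, ac, ad, ae, af, ag, bd, be, bf, bg, bh, ce, cf, ch, de, df, dg, dh, ef, eg, eh, fg, fh, gh
  2-simplices (16): abd, abg, ace, acf, adf, aeg, bde, bef, bfh, bgh, ceh, cfh, deh, dfg, dgh, efg

Hence C_0 ≅ Z^8, C_1 ≅ Z^24, C_2 ≅ Z^16.

The boundary map ∂_1: C_1 → C_0 maps an edge to its endpoints' difference, ∂[p,q] = q − p.
As a 8×24 matrix over Z this has rank 7, with invariant factors (1,1,1,1,1,1,1).

The boundary map ∂_2: C_2 → C_1 acts by ∂[p,q,r] = [q,r] − [p,r] + [p,q]. For instance
  ∂bde = de − be + bd,
  ∂dfg = fg − dg + df.
The 24×16 boundary matrix has rank 15 and Smith normal form diag(1,1,1,1,1,1,1,1,1,1,1,1,1,1,1).

Now H_k = ker ∂_k / im ∂_{k+1}, so:

  H_0: rank C_0 − rank ∂_1 = 8 − 7 = 1, and the invariant factors of ∂_1 are all 1, so H_0 = Z.
  H_1: rank ker ∂_1 − rank ∂_2 = (24 − 7) − 15 = 2, and the invariant factors of ∂_2 are all 1, so H_1 = Z^2.
  H_2: rank ker ∂_2 − rank ∂_3 = (16 − 15) − 0 = 1, and there is no ∂_3, so H_2 = Z.

(K is a triangulation of the torus T^2.)

H_0 = Z,  H_1 = Z^2,  H_2 = Z.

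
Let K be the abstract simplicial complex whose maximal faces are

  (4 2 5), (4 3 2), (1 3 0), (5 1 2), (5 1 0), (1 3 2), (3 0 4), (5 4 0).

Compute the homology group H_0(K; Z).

We work with the vertex ordering 0 < 1 < 2 < 3 < 4 < 5. The simplices of K, each written with vertices in increasing order, are:

  0-simplices (6): [0], [1], [2], [3], [4], [5]
  1-simplices (12): [0,1], [0,3], [0,4], [0,5], [1,2], [1,3], [1,5], [2,3], [2,4], [2,5], [3,4], [4,5]
  2-simplices (8): [0,1,3], [0,1,5], [0,3,4], [0,4,5], [1,2,3], [1,2,5], [2,3,4], [2,4,5]

so the chain groups are C_0 ≅ Z^6, C_1 ≅ Z^12, C_2 ≅ Z^8.

The boundary map ∂_1: C_1 → C_0 sends each edge [p,q] (with p < q) to q − p. For instance
  ∂[1,3] = [3] − [1].
As a 6×12 matrix over Z this has rank 5, with invariant factors (1,1,1,1,1).

Boundary ∂_2: C_2 → C_1 maps a triangle to the signed sum of its edges. For instance
  ∂[0,3,4] = [3,4] − [0,4] + [0,3],
  ∂[1,2,5] = [2,5] − [1,5] + [1,2].
This gives a 12×8 integer matrix of rank 7; reducing to Smith normal form yields diagonal entries (1,1,1,1,1,1,1).

From H_k ≅ ker(∂_k) / im(∂_{k+1}) we obtain:

  H_0: rank C_0 − rank ∂_1 = 6 − 5 = 1, and the invariant factors of ∂_1 are all 1, so H_0 = Z.

(K is a triangulation of the 2-sphere S^2.)

H_0 = Z.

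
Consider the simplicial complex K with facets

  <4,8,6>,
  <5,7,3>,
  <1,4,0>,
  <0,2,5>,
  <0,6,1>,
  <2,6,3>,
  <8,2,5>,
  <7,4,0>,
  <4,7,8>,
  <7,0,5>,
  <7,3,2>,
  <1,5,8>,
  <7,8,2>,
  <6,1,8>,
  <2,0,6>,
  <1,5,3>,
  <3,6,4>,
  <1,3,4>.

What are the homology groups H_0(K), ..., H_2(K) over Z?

Fix the vertex order 0 < 1 < 2 < 3 < 4 < 5 < 6 < 7 < 8 and write every simplex with vertices in increasing order. Then dim K = 2 and the simplices of K are:

  0-simplices (9): [0], [1], [2], [3], [4], [5], [6], [7], [8]
  1-simplices (27): (27 of them)
  2-simplices (18): [0,1,4], [0,1,6], [0,2,5], [0,2,6], [0,4,7], [0,5,7], [1,3,4], [1,3,5], [1,5,8], [1,6,8], [2,3,6], [2,3,7], [2,5,8], [2,7,8], [3,4,6], [3,5,7], [4,6,8], [4,7,8]

giving chain groups C_0 ≅ Z^9, C_1 ≅ Z^27, C_2 ≅ Z^18.

The boundary map ∂_1: C_1 → C_0 is given by ∂[p,q] = [q] − [p]. For instance
  ∂[7,8] = [8] − [7].
The 9×27 boundary matrix has rank 8 and Smith normal form diag(1,1,1,1,1,1,1,1).

Boundary ∂_2: C_2 → C_1 acts by ∂[p,q,r] = [q,r] − [p,r] + [p,q]. For instance
  ∂[1,3,5] = [3,5] − [1,5] + [1,3],
  ∂[2,7,8] = [7,8] − [2,8] + [2,7].
This gives a 27×18 integer matrix of rank 18; reducing to Smith normal form yields diagonal entries (1,1,1,1,1,1,1,1,1,1,1,1,1,1,1,1,1,2).

Reading off H_k = ker ∂_k / im ∂_{k+1}:

  H_0: rank C_0 − rank ∂_1 = 9 − 8 = 1, and the invariant factors of ∂_1 are all 1, so H_0 = Z.
  H_1: rank ker ∂_1 − rank ∂_2 = (27 − 8) − 18 = 1, and ∂_2 has invariant factor 2 > 1, so H_1 = Z × Z/2.
  H_2: rank ker ∂_2 − rank ∂_3 = (18 − 18) − 0 = 0, and there is no ∂_3, so H_2 = 0.

(K is a triangulation of the Klein bottle.)

H_0 ≅ Z,  H_1 ≅ Z × Z/2,  H_2 = 0.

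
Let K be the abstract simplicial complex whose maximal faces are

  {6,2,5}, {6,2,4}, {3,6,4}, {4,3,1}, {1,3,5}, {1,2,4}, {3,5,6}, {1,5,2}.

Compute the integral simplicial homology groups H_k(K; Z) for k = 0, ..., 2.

We work with the vertex ordering 1 < 2 < 3 < 4 < 5 < 6. The simplices of K, each written with vertices in increasing order, are:

  0-simplices (6): [1], [2], [3], [4], [5], [6]
  1-simplices (12): [1,2], [1,3], [1,4], [1,5], [2,4], [2,5], [2,6], [3,4], [3,5], [3,6], [4,6], [5,6]
  2-simplices (8): [1,2,4], [1,2,5], [1,3,4], [1,3,5], [2,4,6], [2,5,6], [3,4,6], [3,5,6]

giving chain groups C_0 ≅ Z^6, C_1 ≅ Z^12, C_2 ≅ Z^8.

Boundary ∂_1: C_1 → C_0 is given by ∂[p,q] = [q] − [p].
The resulting 6×12 matrix has rank 5, and its Smith normal form has invariant factors (1,1,1,1,1).

Boundary ∂_2: C_2 → C_1 acts by ∂[p,q,r] = [q,r] − [p,r] + [p,q]. For instance
  ∂[3,5,6] = [5,6] − [3,6] + [3,5],
  ∂[2,4,6] = [4,6] − [2,6] + [2,4].
The 12×8 boundary matrix has rank 7 and Smith normal form diag(1,1,1,1,1,1,1).

Reading off H_k = ker ∂_k / im ∂_{k+1}:

  H_0: rank C_0 − rank ∂_1 = 6 − 5 = 1, and the invariant factors of ∂_1 are all 1, so H_0 = Z.
  H_1: rank ker ∂_1 − rank ∂_2 = (12 − 5) − 7 = 0, and the invariant factors of ∂_2 are all 1, so H_1 = 0.
  H_2: rank ker ∂_2 − rank ∂_3 = (8 − 7) − 0 = 1, and there is no ∂_3, so H_2 = Z.

H_0 ≅ Z,  H_1 = 0,  H_2 ≅ Z.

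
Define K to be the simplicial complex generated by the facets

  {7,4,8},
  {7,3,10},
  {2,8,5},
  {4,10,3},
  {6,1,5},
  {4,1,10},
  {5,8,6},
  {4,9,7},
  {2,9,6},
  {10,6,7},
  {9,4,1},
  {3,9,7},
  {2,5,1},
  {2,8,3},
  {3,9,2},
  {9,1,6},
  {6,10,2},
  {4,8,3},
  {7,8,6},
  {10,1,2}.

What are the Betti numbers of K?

b_0 = 1, b_1 = 1, b_2 = 0.

Fix the vertex order 1 < 2 < 3 < 4 < 5 < 6 < 7 < 8 < 9 < 10 and write every simplex with vertices in increasing order. Then dim K = 2 and the simplices of K are:

  0-simplices (10): [1], [2], [3], [4], [5], [6], [7], [8], [9], [10]
  1-simplices (30): (30 of them)
  2-simplices (20): (20 of them)

so the chain groups are C_0 ≅ Z^10, C_1 ≅ Z^30, C_2 ≅ Z^20.

The boundary map ∂_1: C_1 → C_0 sends each edge [p,q] (with p < q) to q − p.
The 10×30 boundary matrix has rank 9 and Smith normal form diag(1,1,1,1,1,1,1,1,1).

The boundary map ∂_2: C_2 → C_1 maps a triangle to the signed sum of its edges. For instance
  ∂[1,5,6] = [5,6] − [1,6] + [1,5],
  ∂[2,3,9] = [3,9] − [2,9] + [2,3].
The resulting 30×20 matrix has rank 20, and its Smith normal form has invariant factors (1,1,1,1,1,1,1,1,1,1,1,1,1,1,1,1,1,1,1,2).

Reading off H_k = ker ∂_k / im ∂_{k+1}:

  H_0: rank C_0 − rank ∂_1 = 10 − 9 = 1, and the invariant factors of ∂_1 are all 1, so H_0 ≅ Z.
  H_1: rank ker ∂_1 − rank ∂_2 = (30 − 9) − 20 = 1, and ∂_2 has invariant factor 2 > 1, so H_1 ≅ Z × Z/2.
  H_2: rank ker ∂_2 − rank ∂_3 = (20 − 20) − 0 = 0, and there is no ∂_3, so H_2 ≅ 0.

As a check, the Euler characteristic is 10 − 30 + 20 = 0, which agrees with 1 − 1 + 0 = 0.

Hence the Betti numbers are b_0 = 1, b_1 = 1, b_2 = 0.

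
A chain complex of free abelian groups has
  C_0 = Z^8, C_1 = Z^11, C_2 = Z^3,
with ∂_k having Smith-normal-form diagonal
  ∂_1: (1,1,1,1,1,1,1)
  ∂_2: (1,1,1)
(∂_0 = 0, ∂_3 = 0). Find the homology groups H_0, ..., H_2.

H_0: b_0 = 8 − 0 − 7 = 1; torsion from ∂_1 factors > 1: none. So H_0 = Z.
H_1: b_1 = 11 − 7 − 3 = 1; torsion from ∂_2 factors > 1: none. So H_1 = Z.
H_2: b_2 = 3 − 3 − 0 = 0; torsion from ∂_3 factors > 1: none. So H_2 = 0.

H_0 = Z,  H_1 = Z,  H_2 = 0.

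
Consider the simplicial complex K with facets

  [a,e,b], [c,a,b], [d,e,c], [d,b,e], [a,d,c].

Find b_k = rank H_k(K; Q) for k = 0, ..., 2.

Order the vertices as a < b < c < d < e. Listing each simplex with vertices in this order, K has dimension 2 with simplices:

  0-simplices (5): a, b, c, d, e
  1-simplices (10): ab, ac, ad, ae, bc, bd, be, cd, ce, de
  2-simplices (5): abc, abe, acd, bde, cde

so the chain groups are C_0 ≅ Z^5, C_1 ≅ Z^10, C_2 ≅ Z^5.

∂_1: C_1 → C_0 sends each edge [p,q] (with p < q) to q − p. For instance
  ∂ae = e − a.
This gives a 5×10 integer matrix of rank 4; reducing to Smith normal form yields diagonal entries (1,1,1,1).

∂_2: C_2 → C_1 acts by ∂[p,q,r] = [q,r] − [p,r] + [p,q]. For instance
  ∂abe = be − ae + ab,
  ∂acd = cd − ad + ac.
As a 10×5 matrix over Z this has rank 5, with invariant factors (1,1,1,1,1).

From H_k ≅ ker(∂_k) / im(∂_{k+1}) we obtain:

  H_0: rank C_0 − rank ∂_1 = 5 − 4 = 1, and the invariant factors of ∂_1 are all 1, so H_0 = Z.
  H_1: rank ker ∂_1 − rank ∂_2 = (10 − 4) − 5 = 1, and the invariant factors of ∂_2 are all 1, so H_1 = Z.
  H_2: rank ker ∂_2 − rank ∂_3 = (5 − 5) − 0 = 0, and there is no ∂_3, so H_2 = 0.

Hence the Betti numbers are b_0 = 1, b_1 = 1, b_2 = 0.

b_0 = 1, b_1 = 1, b_2 = 0.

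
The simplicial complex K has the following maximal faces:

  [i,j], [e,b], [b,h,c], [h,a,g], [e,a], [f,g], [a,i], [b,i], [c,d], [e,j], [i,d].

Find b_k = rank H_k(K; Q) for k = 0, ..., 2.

Take the total order a < b < c < d < e < f < g < h < i < j on the vertex set. Then K (dimension 2) consists of the simplices:

  0-simplices (10): a, b, c, d, e, f, g, h, i, j
  1-simplices (15): ae, ag, ah, ai, bc, be, bh, bi, cd, ch, di, ej, fg, gh, ij
  2-simplices (2): agh, bch

giving chain groups C_0 ≅ Z^10, C_1 ≅ Z^15, C_2 ≅ Z^2.

The boundary map ∂_1: C_1 → C_0 maps an edge to its endpoints' difference, ∂[p,q] = q − p.
As a 10×15 matrix over Z this has rank 9, with invariant factors (1,1,1,1,1,1,1,1,1).

Boundary ∂_2: C_2 → C_1 acts by ∂[p,q,r] = [q,r] − [p,r] + [p,q]. For instance
  ∂agh = gh − ah + ag,
  ∂bch = ch − bh + bc.
The 15×2 boundary matrix has rank 2 and Smith normal form diag(1,1).

Reading off H_k = ker ∂_k / im ∂_{k+1}:

  H_0: rank C_0 − rank ∂_1 = 10 − 9 = 1, and the invariant factors of ∂_1 are all 1, so H_0 = Z.
  H_1: rank ker ∂_1 − rank ∂_2 = (15 − 9) − 2 = 4, and the invariant factors of ∂_2 are all 1, so H_1 = Z^4.
  H_2: rank ker ∂_2 − rank ∂_3 = (2 − 2) − 0 = 0, and there is no ∂_3, so H_2 = 0.

As a check, the Euler characteristic is 10 − 15 + 2 = -3, which agrees with 1 − 4 + 0 = -3.

Hence the Betti numbers are b_0 = 1, b_1 = 4, b_2 = 0.

b_0 = 1, b_1 = 4, b_2 = 0.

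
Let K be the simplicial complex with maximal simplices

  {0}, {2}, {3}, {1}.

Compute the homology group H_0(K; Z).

H_0 = Z^4.

Fix the vertex order 0 < 1 < 2 < 3 and write every simplex with vertices in increasing order. Then dim K = 0 and the simplices of K are:

  0-simplices (4): [0], [1], [2], [3]

Hence C_0 ≅ Z^4.

From H_k ≅ ker(∂_k) / im(∂_{k+1}) we obtain:

  H_0: rank C_0 − rank ∂_1 = 4 − 0 = 4, and there is no ∂_1, so H_0 = Z^4.

(K is a triangulation of a set of 4 points.)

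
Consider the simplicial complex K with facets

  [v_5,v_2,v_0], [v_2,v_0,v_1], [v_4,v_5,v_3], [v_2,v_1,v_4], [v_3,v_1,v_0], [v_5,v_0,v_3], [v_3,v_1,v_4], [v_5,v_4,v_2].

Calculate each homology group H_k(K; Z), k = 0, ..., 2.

Fix the vertex order v_0 < v_1 < v_2 < v_3 < v_4 < v_5 and write every simplex with vertices in increasing order. Then dim K = 2 and the simplices of K are:

  0-simplices (6): [v_0], [v_1], [v_2], [v_3], [v_4], [v_5]
  1-simplices (12): [v_0,v_1], [v_0,v_2], [v_0,v_3], [v_0,v_5], [v_1,v_2], [v_1,v_3], [v_1,v_4], [v_2,v_4], [v_2,v_5], [v_3,v_4], [v_3,v_5], [v_4,v_5]
  2-simplices (8): [v_0,v_1,v_2], [v_0,v_1,v_3], [v_0,v_2,v_5], [v_0,v_3,v_5], [v_1,v_2,v_4], [v_1,v_3,v_4], [v_2,v_4,v_5], [v_3,v_4,v_5]

Hence C_0 ≅ Z^6, C_1 ≅ Z^12, C_2 ≅ Z^8.

The boundary map ∂_1: C_1 → C_0 sends each edge [p,q] (with p < q) to q − p.
This gives a 6×12 integer matrix of rank 5; reducing to Smith normal form yields diagonal entries (1,1,1,1,1).

∂_2: C_2 → C_1 maps a triangle to the signed sum of its edges. For instance
  ∂[v_0,v_1,v_2] = [v_1,v_2] − [v_0,v_2] + [v_0,v_1],
  ∂[v_0,v_3,v_5] = [v_3,v_5] − [v_0,v_5] + [v_0,v_3].
The 12×8 boundary matrix has rank 7 and Smith normal form diag(1,1,1,1,1,1,1).

From H_k ≅ ker(∂_k) / im(∂_{k+1}) we obtain:

  H_0: rank C_0 − rank ∂_1 = 6 − 5 = 1, and the invariant factors of ∂_1 are all 1, so H_0 ≅ Z.
  H_1: rank ker ∂_1 − rank ∂_2 = (12 − 5) − 7 = 0, and the invariant factors of ∂_2 are all 1, so H_1 ≅ 0.
  H_2: rank ker ∂_2 − rank ∂_3 = (8 − 7) − 0 = 1, and there is no ∂_3, so H_2 ≅ Z.

H_0 ≅ Z,  H_1 = 0,  H_2 ≅ Z.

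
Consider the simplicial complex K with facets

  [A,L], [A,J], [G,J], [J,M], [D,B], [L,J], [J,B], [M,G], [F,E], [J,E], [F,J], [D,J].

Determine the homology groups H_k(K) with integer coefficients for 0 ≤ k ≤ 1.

H_0 = Z,  H_1 = Z^4.

Fix the vertex order A < B < D < E < F < G < J < L < M and write every simplex with vertices in increasing order. Then dim K = 1 and the simplices of K are:

  0-simplices (9): A, B, D, E, F, G, J, L, M
  1-simplices (12): AJ, AL, BD, BJ, DJ, EF, EJ, FJ, GJ, GM, JL, JM

so the chain groups are C_0 ≅ Z^9, C_1 ≅ Z^12.

∂_1: C_1 → C_0 maps an edge to its endpoints' difference, ∂[p,q] = q − p. For instance
  ∂AJ = J − A.
The 9×12 boundary matrix has rank 8 and Smith normal form diag(1,1,1,1,1,1,1,1).

From H_k ≅ ker(∂_k) / im(∂_{k+1}) we obtain:

  H_0: rank C_0 − rank ∂_1 = 9 − 8 = 1, and the invariant factors of ∂_1 are all 1, so H_0 = Z.
  H_1: rank ker ∂_1 − rank ∂_2 = (12 − 8) − 0 = 4, and there is no ∂_2, so H_1 = Z^4.

As a check, the Euler characteristic is 9 − 12 = -3, which agrees with 1 − 4 = -3.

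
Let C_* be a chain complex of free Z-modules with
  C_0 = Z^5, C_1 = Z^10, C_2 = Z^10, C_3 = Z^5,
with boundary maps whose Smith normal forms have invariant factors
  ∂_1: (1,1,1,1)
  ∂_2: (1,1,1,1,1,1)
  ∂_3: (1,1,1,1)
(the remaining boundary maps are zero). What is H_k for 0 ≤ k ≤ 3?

H_0: b_0 = 5 − 0 − 4 = 1; torsion from ∂_1 factors > 1: none. So H_0 ≅ Z.
H_1: b_1 = 10 − 4 − 6 = 0; torsion from ∂_2 factors > 1: none. So H_1 ≅ 0.
H_2: b_2 = 10 − 6 − 4 = 0; torsion from ∂_3 factors > 1: none. So H_2 ≅ 0.
H_3: b_3 = 5 − 4 − 0 = 1; torsion from ∂_4 factors > 1: none. So H_3 ≅ Z.

H_0 ≅ Z,  H_1 = 0,  H_2 = 0,  H_3 ≅ Z.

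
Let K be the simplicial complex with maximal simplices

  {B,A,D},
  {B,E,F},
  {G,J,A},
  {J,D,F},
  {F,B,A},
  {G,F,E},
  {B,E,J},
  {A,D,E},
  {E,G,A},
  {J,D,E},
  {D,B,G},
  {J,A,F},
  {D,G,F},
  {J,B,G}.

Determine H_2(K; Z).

H_2 = Z.

Fix the vertex order A < B < D < E < F < G < J and write every simplex with vertices in increasing order. Then dim K = 2 and the simplices of K are:

  0-simplices (7): A, B, D, E, F, G, J
  1-simplices (21): AB, AD, AE, AF, AG, AJ, BD, BE, BF, BG, BJ, DE, DF, DG, DJ, EF, EG, EJ, FG, FJ, GJ
  2-simplices (14): ABD, ABF, ADE, AEG, AFJ, AGJ, BDG, BEF, BEJ, BGJ, DEJ, DFG, DFJ, EFG

Hence C_0 ≅ Z^7, C_1 ≅ Z^21, C_2 ≅ Z^14.

The boundary map ∂_1: C_1 → C_0 maps an edge to its endpoints' difference, ∂[p,q] = q − p. For instance
  ∂AG = G − A.
As a 7×21 matrix over Z this has rank 6, with invariant factors (1,1,1,1,1,1).

Boundary ∂_2: C_2 → C_1 acts by ∂[p,q,r] = [q,r] − [p,r] + [p,q]. For instance
  ∂BGJ = GJ − BJ + BG,
  ∂BEJ = EJ − BJ + BE.
The resulting 21×14 matrix has rank 13, and its Smith normal form has invariant factors (1,1,1,1,1,1,1,1,1,1,1,1,1).

Computing H_k = (kernel of ∂_k) / (image of ∂_{k+1}):

  H_2: rank ker ∂_2 − rank ∂_3 = (14 − 13) − 0 = 1, and there is no ∂_3, so H_2 = Z.

(K is a triangulation of the torus T^2.)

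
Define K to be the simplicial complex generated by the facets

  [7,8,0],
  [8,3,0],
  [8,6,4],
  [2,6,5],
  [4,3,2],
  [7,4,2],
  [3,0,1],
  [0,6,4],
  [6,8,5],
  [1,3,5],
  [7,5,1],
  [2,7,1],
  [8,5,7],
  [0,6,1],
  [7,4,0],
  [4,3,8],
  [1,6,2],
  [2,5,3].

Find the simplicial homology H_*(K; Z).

H_0 ≅ Z,  H_1 ≅ Z ⊕ Z/2,  H_2 = 0.

K has 9 vertices, 27 edges, 18 triangles.
rank ∂_0 = 0, rank ∂_1 = 8 ⇒ b_0 = 9 − 0 − 8 = 1; all invariant factors of ∂_1 are 1 so no torsion. So H_0 = Z.
rank ∂_1 = 8, rank ∂_2 = 18 ⇒ b_1 = 27 − 8 − 18 = 1; ∂_2 has invariant factor(s) [2] giving torsion. So H_1 = Z ⊕ Z/2.
rank ∂_2 = 18, rank ∂_3 = 0 ⇒ b_2 = 18 − 18 − 0 = 0. So H_2 = 0.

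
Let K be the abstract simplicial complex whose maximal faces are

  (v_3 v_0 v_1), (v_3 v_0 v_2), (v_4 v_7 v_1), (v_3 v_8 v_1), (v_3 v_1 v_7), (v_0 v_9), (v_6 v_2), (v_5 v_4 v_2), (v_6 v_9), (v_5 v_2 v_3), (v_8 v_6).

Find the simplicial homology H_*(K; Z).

H_0 = Z,  H_1 = Z^3,  H_2 = 0.

We work with the vertex ordering v_0 < v_1 < v_2 < v_3 < v_4 < v_5 < v_6 < v_7 < v_8 < v_9. The simplices of K, each written with vertices in increasing order, are:

  0-simplices (10): [v_0], [v_1], [v_2], [v_3], [v_4], [v_5], [v_6], [v_7], [v_8], [v_9]
  1-simplices (19): (19 of them)
  2-simplices (7): [v_0,v_1,v_3], [v_0,v_2,v_3], [v_1,v_3,v_7], [v_1,v_3,v_8], [v_1,v_4,v_7], [v_2,v_3,v_5], [v_2,v_4,v_5]

so the chain groups are C_0 ≅ Z^10, C_1 ≅ Z^19, C_2 ≅ Z^7.

∂_1: C_1 → C_0 is given by ∂[p,q] = [q] − [p]. For instance
  ∂[v_1,v_3] = [v_3] − [v_1].
The resulting 10×19 matrix has rank 9, and its Smith normal form has invariant factors (1,1,1,1,1,1,1,1,1).

Boundary ∂_2: C_2 → C_1 acts by ∂[p,q,r] = [q,r] − [p,r] + [p,q]. For instance
  ∂[v_2,v_4,v_5] = [v_4,v_5] − [v_2,v_5] + [v_2,v_4],
  ∂[v_2,v_3,v_5] = [v_3,v_5] − [v_2,v_5] + [v_2,v_3].
The 19×7 boundary matrix has rank 7 and Smith normal form diag(1,1,1,1,1,1,1).

From H_k ≅ ker(∂_k) / im(∂_{k+1}) we obtain:

  H_0: rank C_0 − rank ∂_1 = 10 − 9 = 1, and the invariant factors of ∂_1 are all 1, so H_0 ≅ Z.
  H_1: rank ker ∂_1 − rank ∂_2 = (19 − 9) − 7 = 3, and the invariant factors of ∂_2 are all 1, so H_1 ≅ Z^3.
  H_2: rank ker ∂_2 − rank ∂_3 = (7 − 7) − 0 = 0, and there is no ∂_3, so H_2 ≅ 0.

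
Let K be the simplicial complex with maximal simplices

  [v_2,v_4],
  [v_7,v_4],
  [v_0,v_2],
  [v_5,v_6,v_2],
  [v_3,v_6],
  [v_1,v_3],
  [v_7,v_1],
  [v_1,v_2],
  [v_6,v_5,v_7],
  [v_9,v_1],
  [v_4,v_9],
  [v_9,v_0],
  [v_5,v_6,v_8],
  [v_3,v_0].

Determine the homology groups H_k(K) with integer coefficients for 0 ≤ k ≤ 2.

K has 10 vertices, 18 edges, 3 triangles.
rank ∂_0 = 0, rank ∂_1 = 9 ⇒ b_0 = 10 − 0 − 9 = 1; all invariant factors of ∂_1 are 1 so no torsion. So H_0 = Z.
rank ∂_1 = 9, rank ∂_2 = 3 ⇒ b_1 = 18 − 9 − 3 = 6; all invariant factors of ∂_2 are 1 so no torsion. So H_1 = Z^6.
rank ∂_2 = 3, rank ∂_3 = 0 ⇒ b_2 = 3 − 3 − 0 = 0. So H_2 = 0.

H_0 ≅ Z,  H_1 ≅ Z^6,  H_2 = 0.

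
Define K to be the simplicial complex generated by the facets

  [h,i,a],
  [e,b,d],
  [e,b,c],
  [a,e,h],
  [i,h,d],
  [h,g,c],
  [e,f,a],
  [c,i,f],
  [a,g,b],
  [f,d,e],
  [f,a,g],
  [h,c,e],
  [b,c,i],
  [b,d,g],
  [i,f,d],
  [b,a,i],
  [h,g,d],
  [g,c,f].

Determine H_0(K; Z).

H_0 = Z.

We work with the vertex ordering a < b < c < d < e < f < g < h < i. The simplices of K, each written with vertices in increasing order, are:

  0-simplices (9): a, b, c, d, e, f, g, h, i
  1-simplices (27): ab, ae, af, ag, ah, ai, bc, bd, be, bg, bi, ce, cf, cg, ch, ci, de, df, dg, dh, di, ef, eh, fg, fi, gh, hi
  2-simplices (18): abg, abi, aef, aeh, afg, ahi, bce, bci, bde, bdg, ceh, cfg, cfi, cgh, def, dfi, dgh, dhi

so the chain groups are C_0 ≅ Z^9, C_1 ≅ Z^27, C_2 ≅ Z^18.

Boundary ∂_1: C_1 → C_0 is given by ∂[p,q] = [q] − [p].
The resulting 9×27 matrix has rank 8, and its Smith normal form has invariant factors (1,1,1,1,1,1,1,1).

∂_2: C_2 → C_1 acts by ∂[p,q,r] = [q,r] − [p,r] + [p,q]. For instance
  ∂afg = fg − ag + af,
  ∂bdg = dg − bg + bd.
This gives a 27×18 integer matrix of rank 17; reducing to Smith normal form yields diagonal entries (1,1,1,1,1,1,1,1,1,1,1,1,1,1,1,1,1).

Reading off H_k = ker ∂_k / im ∂_{k+1}:

  H_0: rank C_0 − rank ∂_1 = 9 − 8 = 1, and the invariant factors of ∂_1 are all 1, so H_0 = Z.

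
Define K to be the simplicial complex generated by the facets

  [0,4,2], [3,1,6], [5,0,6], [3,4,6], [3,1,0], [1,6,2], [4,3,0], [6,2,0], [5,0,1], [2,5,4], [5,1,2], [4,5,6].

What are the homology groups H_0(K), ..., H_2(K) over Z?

H_0 ≅ Z,  H_1 ≅ Z_2,  H_2 = 0.

Fix the vertex order 0 < 1 < 2 < 3 < 4 < 5 < 6 and write every simplex with vertices in increasing order. Then dim K = 2 and the simplices of K are:

  0-simplices (7): [0], [1], [2], [3], [4], [5], [6]
  1-simplices (18): [0,1], [0,2], [0,3], [0,4], [0,5], [0,6], [1,2], [1,3], [1,5], [1,6], [2,4], [2,5], [2,6], [3,4], [3,6], [4,5], [4,6], [5,6]
  2-simplices (12): [0,1,3], [0,1,5], [0,2,4], [0,2,6], [0,3,4], [0,5,6], [1,2,5], [1,2,6], [1,3,6], [2,4,5], [3,4,6], [4,5,6]

giving chain groups C_0 ≅ Z^7, C_1 ≅ Z^18, C_2 ≅ Z^12.

Boundary ∂_1: C_1 → C_0 is given by ∂[p,q] = [q] − [p]. For instance
  ∂[2,6] = [6] − [2].
As a 7×18 matrix over Z this has rank 6, with invariant factors (1,1,1,1,1,1).

∂_2: C_2 → C_1 sends each 2-simplex [p,q,r] to [q,r] − [p,r] + [p,q]. For instance
  ∂[1,2,5] = [2,5] − [1,5] + [1,2],
  ∂[0,5,6] = [5,6] − [0,6] + [0,5].
This gives a 18×12 integer matrix of rank 12; reducing to Smith normal form yields diagonal entries (1,1,1,1,1,1,1,1,1,1,1,2).

Reading off H_k = ker ∂_k / im ∂_{k+1}:

  H_0: rank C_0 − rank ∂_1 = 7 − 6 = 1, and the invariant factors of ∂_1 are all 1, so H_0 = Z.
  H_1: rank ker ∂_1 − rank ∂_2 = (18 − 6) − 12 = 0, and ∂_2 has invariant factor 2 > 1, so H_1 = Z_2.
  H_2: rank ker ∂_2 − rank ∂_3 = (12 − 12) − 0 = 0, and there is no ∂_3, so H_2 = 0.

As a check, the Euler characteristic is 7 − 18 + 12 = 1, which agrees with 1 − 0 + 0 = 1.
(K is a triangulation of the real projective plane RP^2.)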